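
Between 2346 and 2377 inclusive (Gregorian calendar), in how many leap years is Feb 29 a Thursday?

1

Leap years in 2346–2377: 8 of them.
Feb 29 weekday advances by 5 (mod 7) from one leap year to the next four years later (or differs when a century non-leap intervenes).
Leap-day weekdays: 2348:Sun 2352:Fri 2356:Wed 2360:Mon 2364:Sat 2368:Thu✓ 2372:Tue 2376:Sun
Thursday: 2368 → 1.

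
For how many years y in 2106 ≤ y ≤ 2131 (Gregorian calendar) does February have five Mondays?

February has 28 days (29 in leap years); it has five Mondays when Monday falls among the first (month-length − 28) days — i.e. when February 1 is Monday in a leap year (never in a common year).
February 1 by year: 2106:Mon 2107:Tue 2108:Wed 2109:Fri 2110:Sat 2111:Sun 2112:Mon✓ 2113:Wed 2114:Thu 2115:Fri 2116:Sat 2117:Mon 2118:Tue 2119:Wed 2120:Thu 2121:Sat 2122:Sun 2123:Mon 2124:Tue 2125:Thu 2126:Fri 2127:Sat 2128:Sun 2129:Tue 2130:Wed 2131:Thu
Years with five Mondays: 2112 → 1.

1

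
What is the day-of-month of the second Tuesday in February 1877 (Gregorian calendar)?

February 1, 1877 is a Thursday, so the first Tuesday is the 6th.
The second Tuesday is 6 + 7 = 13.

13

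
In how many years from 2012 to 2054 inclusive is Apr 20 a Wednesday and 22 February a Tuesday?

Check each year's weekday for Apr 20 and 22 February:
  2012: Fri/Wed  2013: Sat/Fri  2014: Sun/Sat  2015: Mon/Sun  2016: Wed/Mon  2017: Thu/Wed  2018: Fri/Thu  2019: Sat/Fri  2020: Mon/Sat  2021: Tue/Mon  2022: Wed/Tue ✓  2023: Thu/Wed  2024: Sat/Thu  2025: Sun/Sat  …(15 more)…  2041: Sat/Fri  2042: Sun/Sat  2043: Mon/Sun  2044: Wed/Mon  2045: Thu/Wed  2046: Fri/Thu  2047: Sat/Fri  2048: Mon/Sat  2049: Tue/Mon  2050: Wed/Tue ✓  2051: Thu/Wed  2052: Sat/Thu  2053: Sun/Sat  2054: Mon/Sun
Both conditions hold in: 2022, 2033, 2039, 2050 — 4.

4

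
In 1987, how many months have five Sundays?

A month of length L has five Sundays iff its first Sunday is on day ≤ L−28 (so day 1–3 in a 31-day month, 1–2 in a 30-day month, day 1 in a leap February).
Checking each month of 1987: Jan starts Thu (31d); Feb starts Sun (28d); Mar starts Sun (31d) ✓; Apr starts Wed (30d); May starts Fri (31d) ✓; Jun starts Mon (30d); Jul starts Wed (31d); Aug starts Sat (31d) ✓; Sep starts Tue (30d); Oct starts Thu (31d); Nov starts Sun (30d) ✓; Dec starts Tue (31d).
Five-Sunday months: March, May, August, November → 4.

4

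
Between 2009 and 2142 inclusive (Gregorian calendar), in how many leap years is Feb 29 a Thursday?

4

Leap years in 2009–2142: 32 of them.
Feb 29 weekday advances by 5 (mod 7) from one leap year to the next four years later (or differs when a century non-leap intervenes).
Leap-day weekdays: 2012:Wed 2016:Mon 2020:Sat 2024:Thu✓ 2028:Tue 2032:Sun 2036:Fri 2040:Wed 2044:Mon 2048:Sat 2052:Thu✓ 2056:Tue 2060:Sun …(6 more)… 2088:Sun 2092:Fri 2096:Wed 2104:Fri 2108:Wed 2112:Mon 2116:Sat 2120:Thu✓ 2124:Tue 2128:Sun 2132:Fri 2136:Wed 2140:Mon
Thursday: 2024, 2052, 2080, 2120 → 4.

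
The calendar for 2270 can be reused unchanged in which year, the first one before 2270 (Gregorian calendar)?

Two years share a calendar iff Jan 1 falls on the same weekday and both are leap or both are common. 2270: Jan 1 is Saturday, common year.
2269: Jan 1 Friday, common
2268: Jan 1 Wednesday, leap
2267: Jan 1 Tuesday, common
2266: Jan 1 Monday, common
2265: Jan 1 Sunday, common
2264: Jan 1 Friday, leap
2263: Jan 1 Thursday, common
2262: Jan 1 Wednesday, common
2261: Jan 1 Tuesday, common
2260: Jan 1 Sunday, leap
2259: Jan 1 Saturday, common
2259 matches on both conditions.

2259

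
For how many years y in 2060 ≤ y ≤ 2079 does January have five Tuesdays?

January has 31 days; it has five Tuesdays when Tuesday falls among the first (month-length − 28) days — i.e. when January 1 is one of Tuesday/Monday/Sunday.
January 1 by year: 2060:Thu 2061:Sat 2062:Sun✓ 2063:Mon✓ 2064:Tue✓ 2065:Thu 2066:Fri 2067:Sat 2068:Sun✓ 2069:Tue✓ 2070:Wed 2071:Thu 2072:Fri 2073:Sun✓ 2074:Mon✓ 2075:Tue✓ 2076:Wed 2077:Fri 2078:Sat 2079:Sun✓
Years with five Tuesdays: 2062, 2063, 2064, 2068, 2069, 2073, 2074, 2075, 2079 → 9.

9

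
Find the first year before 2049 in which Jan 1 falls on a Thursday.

Jan 1 advances by 2 weekdays after a leap year and by 1 after a common year.
2049: Jan 1 is Friday.
2048: Wednesday (leap)
2047: Tuesday
2046: Monday
2045: Sunday
2044: Friday (leap)
2043: Thursday
2043 begins on a Thursday

2043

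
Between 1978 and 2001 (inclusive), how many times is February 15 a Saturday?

3

Track February 15's weekday year by year (advancing +1, or +2 across a Feb 29):
  1978: Wed  1979: Thu (+1)  1980: Fri (+1)  1981: Sun (+2)  1982: Mon (+1)
  1983: Tue (+1)  1984: Wed (+1)  1985: Fri (+2)  1986: Sat (+1) ✓  1987: Sun (+1)
  1988: Mon (+1)  1989: Wed (+2)  1990: Thu (+1)  1991: Fri (+1)  1992: Sat (+1) ✓
  1993: Mon (+2)  1994: Tue (+1)  1995: Wed (+1)  1996: Thu (+1)  1997: Sat (+2) ✓
  1998: Sun (+1)  1999: Mon (+1)  2000: Tue (+1)  2001: Thu (+2)
Saturday years: 1986, 1992, 1997 — 3 in total.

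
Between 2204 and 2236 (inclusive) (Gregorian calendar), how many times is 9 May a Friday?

Track 9 May's weekday year by year (advancing +1, or +2 across a Feb 29):
  2204: Wed  2205: Thu (+1)  2206: Fri (+1) ✓  2207: Sat (+1)  2208: Mon (+2)
  2209: Tue (+1)  2210: Wed (+1)  2211: Thu (+1)  2212: Sat (+2)  2213: Sun (+1)
  2214: Mon (+1)  2215: Tue (+1)  2216: Thu (+2)  2217: Fri (+1) ✓  … (5 more years) …
  2223: Fri (+1) ✓  2224: Sun (+2)  2225: Mon (+1)  2226: Tue (+1)  2227: Wed (+1)
  2228: Fri (+2) ✓  2229: Sat (+1)  2230: Sun (+1)  2231: Mon (+1)  2232: Wed (+2)
  2233: Thu (+1)  2234: Fri (+1) ✓  2235: Sat (+1)  2236: Mon (+2)
Friday years: 2206, 2217, 2223, 2228, 2234 — 5 in total.

5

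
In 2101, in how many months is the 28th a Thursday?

Check the 28th of each month of 2101: Jan 28: Fri, Feb 28: Mon, Mar 28: Mon, Apr 28: Thu, May 28: Sat, Jun 28: Tue, Jul 28: Thu, Aug 28: Sun, Sep 28: Wed, Oct 28: Fri, Nov 28: Mon, Dec 28: Wed.
Thursday occurs in April, July — 2 months.

2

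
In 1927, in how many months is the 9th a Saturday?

Check the 9th of each month of 1927: Jan 9: Sun, Feb 9: Wed, Mar 9: Wed, Apr 9: Sat, May 9: Mon, Jun 9: Thu, Jul 9: Sat, Aug 9: Tue, Sep 9: Fri, Oct 9: Sun, Nov 9: Wed, Dec 9: Fri.
Saturday occurs in April, July — 2 months.

2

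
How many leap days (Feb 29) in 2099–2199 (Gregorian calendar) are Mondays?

Leap years in 2099–2199: 24 of them.
Feb 29 weekday advances by 5 (mod 7) from one leap year to the next four years later (or differs when a century non-leap intervenes).
Leap-day weekdays: 2104:Fri 2108:Wed 2112:Mon✓ 2116:Sat 2120:Thu 2124:Tue 2128:Sun 2132:Fri 2136:Wed 2140:Mon✓ 2144:Sat 2148:Thu 2152:Tue 2156:Sun 2160:Fri 2164:Wed 2168:Mon✓ 2172:Sat 2176:Thu 2180:Tue 2184:Sun 2188:Fri 2192:Wed 2196:Mon✓
Monday: 2112, 2140, 2168, 2196 → 4.

4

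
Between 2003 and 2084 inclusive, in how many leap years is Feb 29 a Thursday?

3

Leap years in 2003–2084: 21 of them.
Feb 29 weekday advances by 5 (mod 7) from one leap year to the next four years later (or differs when a century non-leap intervenes).
Leap-day weekdays: 2004:Sun 2008:Fri 2012:Wed 2016:Mon 2020:Sat 2024:Thu✓ 2028:Tue 2032:Sun 2036:Fri 2040:Wed 2044:Mon 2048:Sat 2052:Thu✓ 2056:Tue 2060:Sun 2064:Fri 2068:Wed 2072:Mon 2076:Sat 2080:Thu✓ 2084:Tue
Thursday: 2024, 2052, 2080 → 3.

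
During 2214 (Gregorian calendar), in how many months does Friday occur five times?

A month of length L has five Fridays iff its first Friday is on day ≤ L−28 (so day 1–3 in a 31-day month, 1–2 in a 30-day month, day 1 in a leap February).
Checking each month of 2214: Jan starts Sat (31d); Feb starts Tue (28d); Mar starts Tue (31d); Apr starts Fri (30d) ✓; May starts Sun (31d); Jun starts Wed (30d); Jul starts Fri (31d) ✓; Aug starts Mon (31d); Sep starts Thu (30d) ✓; Oct starts Sat (31d); Nov starts Tue (30d); Dec starts Thu (31d) ✓.
Five-Friday months: April, July, September, December → 4.

4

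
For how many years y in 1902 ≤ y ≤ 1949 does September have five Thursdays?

14

September has 30 days; it has five Thursdays when Thursday falls among the first (month-length − 28) days — i.e. when September 1 is one of Thursday/Wednesday.
September 1 by year: 1902:Mon 1903:Tue 1904:Thu✓ 1905:Fri 1906:Sat 1907:Sun 1908:Tue 1909:Wed✓ 1910:Thu✓ 1911:Fri 1912:Sun 1913:Mon 1914:Tue 1915:Wed✓ 1916:Fri …(18 more)… 1935:Sun 1936:Tue 1937:Wed✓ 1938:Thu✓ 1939:Fri 1940:Sun 1941:Mon 1942:Tue 1943:Wed✓ 1944:Fri 1945:Sat 1946:Sun 1947:Mon 1948:Wed✓ 1949:Thu✓
Years with five Thursdays: 1904, 1909, 1910, 1915, 1920, 1921, 1926, 1927, 1932, 1937, 1938, 1943, 1948, 1949 → 14.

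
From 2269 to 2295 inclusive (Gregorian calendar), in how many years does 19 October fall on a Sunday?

4

Track 19 October's weekday year by year (advancing +1, or +2 across a Feb 29):
  2269: Tue  2270: Wed (+1)  2271: Thu (+1)  2272: Sat (+2)  2273: Sun (+1) ✓
  2274: Mon (+1)  2275: Tue (+1)  2276: Thu (+2)  2277: Fri (+1)  2278: Sat (+1)
  2279: Sun (+1) ✓  2280: Tue (+2)  2281: Wed (+1)  2282: Thu (+1)  2283: Fri (+1)
  2284: Sun (+2) ✓  2285: Mon (+1)  2286: Tue (+1)  2287: Wed (+1)  2288: Fri (+2)
  2289: Sat (+1)  2290: Sun (+1) ✓  2291: Mon (+1)  2292: Wed (+2)  2293: Thu (+1)
  2294: Fri (+1)  2295: Sat (+1)
Sunday years: 2273, 2279, 2284, 2290 — 4 in total.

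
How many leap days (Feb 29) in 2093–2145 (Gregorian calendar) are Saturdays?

2

Leap years in 2093–2145: 12 of them.
Feb 29 weekday advances by 5 (mod 7) from one leap year to the next four years later (or differs when a century non-leap intervenes).
Leap-day weekdays: 2096:Wed 2104:Fri 2108:Wed 2112:Mon 2116:Sat✓ 2120:Thu 2124:Tue 2128:Sun 2132:Fri 2136:Wed 2140:Mon 2144:Sat✓
Saturday: 2116, 2144 → 2.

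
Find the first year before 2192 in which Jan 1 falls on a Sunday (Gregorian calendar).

Jan 1 advances by 2 weekdays after a leap year and by 1 after a common year.
2192: Jan 1 is Sunday (leap).
2191: Saturday
2190: Friday
2189: Thursday
2188: Tuesday (leap)
2187: Monday
2186: Sunday
2186 begins on a Sunday

2186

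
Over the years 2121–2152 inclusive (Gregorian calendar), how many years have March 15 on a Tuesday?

Track March 15's weekday year by year (advancing +1, or +2 across a Feb 29):
  2121: Sat  2122: Sun (+1)  2123: Mon (+1)  2124: Wed (+2)  2125: Thu (+1)
  2126: Fri (+1)  2127: Sat (+1)  2128: Mon (+2)  2129: Tue (+1) ✓  2130: Wed (+1)
  2131: Thu (+1)  2132: Sat (+2)  2133: Sun (+1)  2134: Mon (+1)  … (4 more years) …
  2139: Sun (+1)  2140: Tue (+2) ✓  2141: Wed (+1)  2142: Thu (+1)  2143: Fri (+1)
  2144: Sun (+2)  2145: Mon (+1)  2146: Tue (+1) ✓  2147: Wed (+1)  2148: Fri (+2)
  2149: Sat (+1)  2150: Sun (+1)  2151: Mon (+1)  2152: Wed (+2)
Tuesday years: 2129, 2135, 2140, 2146 — 4 in total.

4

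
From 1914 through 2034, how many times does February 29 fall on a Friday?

4

Leap years in 1914–2034: 30 of them.
Feb 29 weekday advances by 5 (mod 7) from one leap year to the next four years later (or differs when a century non-leap intervenes).
Leap-day weekdays: 1916:Tue 1920:Sun 1924:Fri✓ 1928:Wed 1932:Mon 1936:Sat 1940:Thu 1944:Tue 1948:Sun 1952:Fri✓ 1956:Wed 1960:Mon 1964:Sat …(4 more)… 1984:Wed 1988:Mon 1992:Sat 1996:Thu 2000:Tue 2004:Sun 2008:Fri✓ 2012:Wed 2016:Mon 2020:Sat 2024:Thu 2028:Tue 2032:Sun
Friday: 1924, 1952, 1980, 2008 → 4.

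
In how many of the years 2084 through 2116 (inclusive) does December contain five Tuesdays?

December has 31 days; it has five Tuesdays when Tuesday falls among the first (month-length − 28) days — i.e. when December 1 is one of Tuesday/Monday/Sunday.
December 1 by year: 2084:Fri 2085:Sat 2086:Sun✓ 2087:Mon✓ 2088:Wed 2089:Thu 2090:Fri 2091:Sat 2092:Mon✓ 2093:Tue✓ 2094:Wed 2095:Thu 2096:Sat 2097:Sun✓ 2098:Mon✓ …(3 more)… 2102:Fri 2103:Sat 2104:Mon✓ 2105:Tue✓ 2106:Wed 2107:Thu 2108:Sat 2109:Sun✓ 2110:Mon✓ 2111:Tue✓ 2112:Thu 2113:Fri 2114:Sat 2115:Sun✓ 2116:Tue✓
Years with five Tuesdays: 2086, 2087, 2092, 2093, 2097, 2098, 2099, 2104, 2105, 2109, 2110, 2111, 2115, 2116 → 14.

14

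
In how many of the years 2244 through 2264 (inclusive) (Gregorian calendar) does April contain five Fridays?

6

April has 30 days; it has five Fridays when Friday falls among the first (month-length − 28) days — i.e. when April 1 is one of Friday/Thursday.
April 1 by year: 2244:Mon 2245:Tue 2246:Wed 2247:Thu✓ 2248:Sat 2249:Sun 2250:Mon 2251:Tue 2252:Thu✓ 2253:Fri✓ 2254:Sat 2255:Sun 2256:Tue 2257:Wed 2258:Thu✓ 2259:Fri✓ 2260:Sun 2261:Mon 2262:Tue 2263:Wed 2264:Fri✓
Years with five Fridays: 2247, 2252, 2253, 2258, 2259, 2264 → 6.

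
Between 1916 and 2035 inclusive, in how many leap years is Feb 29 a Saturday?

Leap years in 1916–2035: 30 of them.
Feb 29 weekday advances by 5 (mod 7) from one leap year to the next four years later (or differs when a century non-leap intervenes).
Leap-day weekdays: 1916:Tue 1920:Sun 1924:Fri 1928:Wed 1932:Mon 1936:Sat✓ 1940:Thu 1944:Tue 1948:Sun 1952:Fri 1956:Wed 1960:Mon 1964:Sat✓ …(4 more)… 1984:Wed 1988:Mon 1992:Sat✓ 1996:Thu 2000:Tue 2004:Sun 2008:Fri 2012:Wed 2016:Mon 2020:Sat✓ 2024:Thu 2028:Tue 2032:Sun
Saturday: 1936, 1964, 1992, 2020 → 4.

4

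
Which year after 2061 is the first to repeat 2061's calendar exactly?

Two years share a calendar iff Jan 1 falls on the same weekday and both are leap or both are common. 2061: Jan 1 is Saturday, common year.
2062: Jan 1 Sunday, common
2063: Jan 1 Monday, common
2064: Jan 1 Tuesday, leap
2065: Jan 1 Thursday, common
2066: Jan 1 Friday, common
2067: Jan 1 Saturday, common
2067 matches on both conditions.

2067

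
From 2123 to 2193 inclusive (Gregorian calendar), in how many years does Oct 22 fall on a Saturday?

10

Track Oct 22's weekday year by year (advancing +1, or +2 across a Feb 29):
  2123: Fri  2124: Sun (+2)  2125: Mon (+1)  2126: Tue (+1)  2127: Wed (+1)
  2128: Fri (+2)  2129: Sat (+1) ✓  2130: Sun (+1)  2131: Mon (+1)  2132: Wed (+2)
  2133: Thu (+1)  2134: Fri (+1)  2135: Sat (+1) ✓  2136: Mon (+2)  … (43 more years) …
  2180: Sun (+2)  2181: Mon (+1)  2182: Tue (+1)  2183: Wed (+1)  2184: Fri (+2)
  2185: Sat (+1) ✓  2186: Sun (+1)  2187: Mon (+1)  2188: Wed (+2)  2189: Thu (+1)
  2190: Fri (+1)  2191: Sat (+1) ✓  2192: Mon (+2)  2193: Tue (+1)
Saturday years: 2129, 2135, 2140, 2146, 2157, 2163, 2168, 2174, 2185, 2191 — 10 in total.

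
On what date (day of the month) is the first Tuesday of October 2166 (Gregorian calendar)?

October 1, 2166 is a Wednesday, so the first Tuesday is the 7th.
The first Tuesday is 7 + 0 = 7.

7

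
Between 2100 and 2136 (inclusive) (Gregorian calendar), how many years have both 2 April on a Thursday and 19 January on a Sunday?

Check each year's weekday for 2 April and 19 January:
  2100: Fri/Tue  2101: Sat/Wed  2102: Sun/Thu  2103: Mon/Fri  2104: Wed/Sat  2105: Thu/Mon  2106: Fri/Tue  2107: Sat/Wed  2108: Mon/Thu  2109: Tue/Sat  2110: Wed/Sun  2111: Thu/Mon  2112: Sat/Tue  2113: Sun/Thu  …(9 more)…  2123: Fri/Tue  2124: Sun/Wed  2125: Mon/Fri  2126: Tue/Sat  2127: Wed/Sun  2128: Fri/Mon  2129: Sat/Wed  2130: Sun/Thu  2131: Mon/Fri  2132: Wed/Sat  2133: Thu/Mon  2134: Fri/Tue  2135: Sat/Wed  2136: Mon/Thu
Both conditions hold in: 2116 — 1.

1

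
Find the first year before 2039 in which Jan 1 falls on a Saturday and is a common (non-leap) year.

Jan 1 advances by 2 weekdays after a leap year and by 1 after a common year.
2039: Jan 1 is Saturday.
2038: Friday
2037: Thursday
2036: Tuesday (leap)
2035: Monday
2034: Sunday
2033: Saturday
2033 begins on a Saturday and is a common year.

2033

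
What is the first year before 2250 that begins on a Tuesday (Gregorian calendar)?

2239

Jan 1 advances by 2 weekdays after a leap year and by 1 after a common year.
2250: Jan 1 is Tuesday.
2249: Monday
2248: Saturday (leap)
2247: Friday
2246: Thursday
2245: Wednesday
2244: Monday (leap)
2243: Sunday
2242: Saturday
2241: Friday
2240: Wednesday (leap)
2239: Tuesday
2239 begins on a Tuesday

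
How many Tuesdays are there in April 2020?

4

April 2020 has 30 days and begins on Wednesday.
The first Tuesday is April 7.
Tuesdays fall on 7, 14, 21, 28 — that's 4.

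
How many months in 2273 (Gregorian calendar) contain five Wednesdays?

5

A month of length L has five Wednesdays iff its first Wednesday is on day ≤ L−28 (so day 1–3 in a 31-day month, 1–2 in a 30-day month, day 1 in a leap February).
Checking each month of 2273: Jan starts Wed (31d) ✓; Feb starts Sat (28d); Mar starts Sat (31d); Apr starts Tue (30d) ✓; May starts Thu (31d); Jun starts Sun (30d); Jul starts Tue (31d) ✓; Aug starts Fri (31d); Sep starts Mon (30d); Oct starts Wed (31d) ✓; Nov starts Sat (30d); Dec starts Mon (31d) ✓.
Five-Wednesday months: January, April, July, October, December → 5.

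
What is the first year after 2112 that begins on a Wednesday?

Jan 1 advances by 2 weekdays after a leap year and by 1 after a common year.
2112: Jan 1 is Friday (leap).
2113: Sunday
2114: Monday
2115: Tuesday
2116: Wednesday (leap)
2116 begins on a Wednesday

2116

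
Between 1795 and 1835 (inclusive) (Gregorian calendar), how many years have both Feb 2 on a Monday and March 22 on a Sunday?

Check each year's weekday for Feb 2 and March 22:
  1795: Mon/Sun ✓  1796: Tue/Tue  1797: Thu/Wed  1798: Fri/Thu  1799: Sat/Fri  1800: Sun/Sat  1801: Mon/Sun ✓  1802: Tue/Mon  1803: Wed/Tue  1804: Thu/Thu  1805: Sat/Fri  1806: Sun/Sat  1807: Mon/Sun ✓  1808: Tue/Tue  …(13 more)…  1822: Sat/Fri  1823: Sun/Sat  1824: Mon/Mon  1825: Wed/Tue  1826: Thu/Wed  1827: Fri/Thu  1828: Sat/Sat  1829: Mon/Sun ✓  1830: Tue/Mon  1831: Wed/Tue  1832: Thu/Thu  1833: Sat/Fri  1834: Sun/Sat  1835: Mon/Sun ✓
Both conditions hold in: 1795, 1801, 1807, 1818, 1829, 1835 — 6.

6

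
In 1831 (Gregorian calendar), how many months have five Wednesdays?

4

A month of length L has five Wednesdays iff its first Wednesday is on day ≤ L−28 (so day 1–3 in a 31-day month, 1–2 in a 30-day month, day 1 in a leap February).
Checking each month of 1831: Jan starts Sat (31d); Feb starts Tue (28d); Mar starts Tue (31d) ✓; Apr starts Fri (30d); May starts Sun (31d); Jun starts Wed (30d) ✓; Jul starts Fri (31d); Aug starts Mon (31d) ✓; Sep starts Thu (30d); Oct starts Sat (31d); Nov starts Tue (30d) ✓; Dec starts Thu (31d).
Five-Wednesday months: March, June, August, November → 4.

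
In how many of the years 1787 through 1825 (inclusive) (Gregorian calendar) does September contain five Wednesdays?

11

September has 30 days; it has five Wednesdays when Wednesday falls among the first (month-length − 28) days — i.e. when September 1 is one of Wednesday/Tuesday.
September 1 by year: 1787:Sat 1788:Mon 1789:Tue✓ 1790:Wed✓ 1791:Thu 1792:Sat 1793:Sun 1794:Mon 1795:Tue✓ 1796:Thu 1797:Fri 1798:Sat 1799:Sun 1800:Mon 1801:Tue✓ …(9 more)… 1811:Sun 1812:Tue✓ 1813:Wed✓ 1814:Thu 1815:Fri 1816:Sun 1817:Mon 1818:Tue✓ 1819:Wed✓ 1820:Fri 1821:Sat 1822:Sun 1823:Mon 1824:Wed✓ 1825:Thu
Years with five Wednesdays: 1789, 1790, 1795, 1801, 1802, 1807, 1812, 1813, 1818, 1819, 1824 → 11.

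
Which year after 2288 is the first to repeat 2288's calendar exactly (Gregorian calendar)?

Two years share a calendar iff Jan 1 falls on the same weekday and both are leap or both are common. 2288: Jan 1 is Sunday, leap year.
2289: Jan 1 Tuesday, common
2290: Jan 1 Wednesday, common
2291: Jan 1 Thursday, common
2292: Jan 1 Friday, leap
2293: Jan 1 Sunday, common
2294: Jan 1 Monday, common
2295: Jan 1 Tuesday, common
2296: Jan 1 Wednesday, leap
2297: Jan 1 Friday, common
2298: Jan 1 Saturday, common
2299: Jan 1 Sunday, common
2300: Jan 1 Monday, common
2301: Jan 1 Tuesday, common
2302: Jan 1 Wednesday, common
2303: Jan 1 Thursday, common
2304: Jan 1 Friday, leap
2305: Jan 1 Sunday, common
2306: Jan 1 Monday, common
2307: Jan 1 Tuesday, common
2308: Jan 1 Wednesday, leap
2309: Jan 1 Friday, common
2310: Jan 1 Saturday, common
2311: Jan 1 Sunday, common
2312: Jan 1 Monday, leap
2313: Jan 1 Wednesday, common
2314: Jan 1 Thursday, common
2315: Jan 1 Friday, common
2316: Jan 1 Saturday, leap
2317: Jan 1 Monday, common
2318: Jan 1 Tuesday, common
2319: Jan 1 Wednesday, common
2320: Jan 1 Thursday, leap
2321: Jan 1 Saturday, common
2322: Jan 1 Sunday, common
2323: Jan 1 Monday, common
2324: Jan 1 Tuesday, leap
2325: Jan 1 Thursday, common
2326: Jan 1 Friday, common
2327: Jan 1 Saturday, common
2328: Jan 1 Sunday, leap
2328 matches on both conditions.

2328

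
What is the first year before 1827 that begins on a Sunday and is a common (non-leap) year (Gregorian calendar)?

1826

Jan 1 advances by 2 weekdays after a leap year and by 1 after a common year.
1827: Jan 1 is Monday.
1826: Sunday
1826 begins on a Sunday and is a common year.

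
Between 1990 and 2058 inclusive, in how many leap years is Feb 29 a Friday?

2

Leap years in 1990–2058: 17 of them.
Feb 29 weekday advances by 5 (mod 7) from one leap year to the next four years later (or differs when a century non-leap intervenes).
Leap-day weekdays: 1992:Sat 1996:Thu 2000:Tue 2004:Sun 2008:Fri✓ 2012:Wed 2016:Mon 2020:Sat 2024:Thu 2028:Tue 2032:Sun 2036:Fri✓ 2040:Wed 2044:Mon 2048:Sat 2052:Thu 2056:Tue
Friday: 2008, 2036 → 2.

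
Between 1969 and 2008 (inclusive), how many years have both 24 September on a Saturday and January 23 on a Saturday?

1

Check each year's weekday for 24 September and January 23:
  1969: Wed/Thu  1970: Thu/Fri  1971: Fri/Sat  1972: Sun/Sun  1973: Mon/Tue  1974: Tue/Wed  1975: Wed/Thu  1976: Fri/Fri  1977: Sat/Sun  1978: Sun/Mon  1979: Mon/Tue  1980: Wed/Wed  1981: Thu/Fri  1982: Fri/Sat  …(12 more)…  1995: Sun/Mon  1996: Tue/Tue  1997: Wed/Thu  1998: Thu/Fri  1999: Fri/Sat  2000: Sun/Sun  2001: Mon/Tue  2002: Tue/Wed  2003: Wed/Thu  2004: Fri/Fri  2005: Sat/Sun  2006: Sun/Mon  2007: Mon/Tue  2008: Wed/Wed
Both conditions hold in: 1988 — 1.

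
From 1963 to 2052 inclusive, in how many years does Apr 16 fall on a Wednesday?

12

Track Apr 16's weekday year by year (advancing +1, or +2 across a Feb 29):
  1963: Tue  1964: Thu (+2)  1965: Fri (+1)  1966: Sat (+1)  1967: Sun (+1)
  1968: Tue (+2)  1969: Wed (+1) ✓  1970: Thu (+1)  1971: Fri (+1)  1972: Sun (+2)
  1973: Mon (+1)  1974: Tue (+1)  1975: Wed (+1) ✓  1976: Fri (+2)  … (62 more years) …
  2039: Sat (+1)  2040: Mon (+2)  2041: Tue (+1)  2042: Wed (+1) ✓  2043: Thu (+1)
  2044: Sat (+2)  2045: Sun (+1)  2046: Mon (+1)  2047: Tue (+1)  2048: Thu (+2)
  2049: Fri (+1)  2050: Sat (+1)  2051: Sun (+1)  2052: Tue (+2)
Wednesday years: 1969, 1975, 1980, 1986, 1997, 2003, 2008, 2014, 2025, 2031, 2036, 2042 — 12 in total.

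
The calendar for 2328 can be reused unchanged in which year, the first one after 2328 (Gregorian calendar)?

Two years share a calendar iff Jan 1 falls on the same weekday and both are leap or both are common. 2328: Jan 1 is Sunday, leap year.
2329: Jan 1 Tuesday, common
2330: Jan 1 Wednesday, common
2331: Jan 1 Thursday, common
2332: Jan 1 Friday, leap
2333: Jan 1 Sunday, common
2334: Jan 1 Monday, common
2335: Jan 1 Tuesday, common
2336: Jan 1 Wednesday, leap
2337: Jan 1 Friday, common
2338: Jan 1 Saturday, common
2339: Jan 1 Sunday, common
2340: Jan 1 Monday, leap
2341: Jan 1 Wednesday, common
2342: Jan 1 Thursday, common
2343: Jan 1 Friday, common
2344: Jan 1 Saturday, leap
2345: Jan 1 Monday, common
2346: Jan 1 Tuesday, common
2347: Jan 1 Wednesday, common
2348: Jan 1 Thursday, leap
2349: Jan 1 Saturday, common
2350: Jan 1 Sunday, common
2351: Jan 1 Monday, common
2352: Jan 1 Tuesday, leap
2353: Jan 1 Thursday, common
2354: Jan 1 Friday, common
2355: Jan 1 Saturday, common
2356: Jan 1 Sunday, leap
2356 matches on both conditions.

2356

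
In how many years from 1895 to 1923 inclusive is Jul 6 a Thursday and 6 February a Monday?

4

Check each year's weekday for Jul 6 and 6 February:
  1895: Sat/Wed  1896: Mon/Thu  1897: Tue/Sat  1898: Wed/Sun  1899: Thu/Mon ✓  1900: Fri/Tue  1901: Sat/Wed  1902: Sun/Thu  1903: Mon/Fri  1904: Wed/Sat  1905: Thu/Mon ✓  1906: Fri/Tue  1907: Sat/Wed  1908: Mon/Thu  1909: Tue/Sat  1910: Wed/Sun  1911: Thu/Mon ✓  1912: Sat/Tue  1913: Sun/Thu  1914: Mon/Fri  1915: Tue/Sat  1916: Thu/Sun  1917: Fri/Tue  1918: Sat/Wed  1919: Sun/Thu  1920: Tue/Fri  1921: Wed/Sun  1922: Thu/Mon ✓  1923: Fri/Tue
Both conditions hold in: 1899, 1905, 1911, 1922 — 4.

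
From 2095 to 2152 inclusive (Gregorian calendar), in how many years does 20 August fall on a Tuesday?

8

Track 20 August's weekday year by year (advancing +1, or +2 across a Feb 29):
  2095: Sat  2096: Mon (+2)  2097: Tue (+1) ✓  2098: Wed (+1)  2099: Thu (+1)
  2100: Fri (+1)  2101: Sat (+1)  2102: Sun (+1)  2103: Mon (+1)  2104: Wed (+2)
  2105: Thu (+1)  2106: Fri (+1)  2107: Sat (+1)  2108: Mon (+2)  … (30 more years) …
  2139: Thu (+1)  2140: Sat (+2)  2141: Sun (+1)  2142: Mon (+1)  2143: Tue (+1) ✓
  2144: Thu (+2)  2145: Fri (+1)  2146: Sat (+1)  2147: Sun (+1)  2148: Tue (+2) ✓
  2149: Wed (+1)  2150: Thu (+1)  2151: Fri (+1)  2152: Sun (+2)
Tuesday years: 2097, 2109, 2115, 2120, 2126, 2137, 2143, 2148 — 8 in total.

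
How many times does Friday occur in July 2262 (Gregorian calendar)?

July 2262 has 31 days and begins on Tuesday.
The first Friday is July 4.
Fridays fall on 4, 11, 18, 25 — that's 4.

4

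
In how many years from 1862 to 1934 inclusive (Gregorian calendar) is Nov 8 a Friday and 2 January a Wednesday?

Check each year's weekday for Nov 8 and 2 January:
  1862: Sat/Thu  1863: Sun/Fri  1864: Tue/Sat  1865: Wed/Mon  1866: Thu/Tue  1867: Fri/Wed ✓  1868: Sun/Thu  1869: Mon/Sat  1870: Tue/Sun  1871: Wed/Mon  1872: Fri/Tue  1873: Sat/Thu  1874: Sun/Fri  1875: Mon/Sat  …(45 more)…  1921: Tue/Sun  1922: Wed/Mon  1923: Thu/Tue  1924: Sat/Wed  1925: Sun/Fri  1926: Mon/Sat  1927: Tue/Sun  1928: Thu/Mon  1929: Fri/Wed ✓  1930: Sat/Thu  1931: Sun/Fri  1932: Tue/Sat  1933: Wed/Mon  1934: Thu/Tue
Both conditions hold in: 1867, 1878, 1889, 1895, 1901, 1907, 1918, 1929 — 8.

8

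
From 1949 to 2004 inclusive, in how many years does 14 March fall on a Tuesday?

Track 14 March's weekday year by year (advancing +1, or +2 across a Feb 29):
  1949: Mon  1950: Tue (+1) ✓  1951: Wed (+1)  1952: Fri (+2)  1953: Sat (+1)
  1954: Sun (+1)  1955: Mon (+1)  1956: Wed (+2)  1957: Thu (+1)  1958: Fri (+1)
  1959: Sat (+1)  1960: Mon (+2)  1961: Tue (+1) ✓  1962: Wed (+1)  … (28 more years) …
  1991: Thu (+1)  1992: Sat (+2)  1993: Sun (+1)  1994: Mon (+1)  1995: Tue (+1) ✓
  1996: Thu (+2)  1997: Fri (+1)  1998: Sat (+1)  1999: Sun (+1)  2000: Tue (+2) ✓
  2001: Wed (+1)  2002: Thu (+1)  2003: Fri (+1)  2004: Sun (+2)
Tuesday years: 1950, 1961, 1967, 1972, 1978, 1989, 1995, 2000 — 8 in total.

8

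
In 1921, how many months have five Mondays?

A month of length L has five Mondays iff its first Monday is on day ≤ L−28 (so day 1–3 in a 31-day month, 1–2 in a 30-day month, day 1 in a leap February).
Checking each month of 1921: Jan starts Sat (31d) ✓; Feb starts Tue (28d); Mar starts Tue (31d); Apr starts Fri (30d); May starts Sun (31d) ✓; Jun starts Wed (30d); Jul starts Fri (31d); Aug starts Mon (31d) ✓; Sep starts Thu (30d); Oct starts Sat (31d) ✓; Nov starts Tue (30d); Dec starts Thu (31d).
Five-Monday months: January, May, August, October → 4.

4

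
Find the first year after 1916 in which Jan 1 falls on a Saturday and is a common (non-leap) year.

1921

Jan 1 advances by 2 weekdays after a leap year and by 1 after a common year.
1916: Jan 1 is Saturday (leap).
1917: Monday
1918: Tuesday
1919: Wednesday
1920: Thursday (leap)
1921: Saturday
1921 begins on a Saturday and is a common year.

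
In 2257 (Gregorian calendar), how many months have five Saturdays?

A month of length L has five Saturdays iff its first Saturday is on day ≤ L−28 (so day 1–3 in a 31-day month, 1–2 in a 30-day month, day 1 in a leap February).
Checking each month of 2257: Jan starts Thu (31d) ✓; Feb starts Sun (28d); Mar starts Sun (31d); Apr starts Wed (30d); May starts Fri (31d) ✓; Jun starts Mon (30d); Jul starts Wed (31d); Aug starts Sat (31d) ✓; Sep starts Tue (30d); Oct starts Thu (31d) ✓; Nov starts Sun (30d); Dec starts Tue (31d).
Five-Saturday months: January, May, August, October → 4.

4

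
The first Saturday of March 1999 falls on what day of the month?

6

March 1, 1999 is a Monday, so the first Saturday is the 6th.
The first Saturday is 6 + 0 = 6.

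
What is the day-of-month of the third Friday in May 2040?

May 1, 2040 is a Tuesday, so the first Friday is the 4th.
The third Friday is 4 + 14 = 18.

18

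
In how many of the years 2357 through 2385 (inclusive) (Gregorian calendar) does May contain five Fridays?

13

May has 31 days; it has five Fridays when Friday falls among the first (month-length − 28) days — i.e. when May 1 is one of Friday/Thursday/Wednesday.
May 1 by year: 2357:Wed✓ 2358:Thu✓ 2359:Fri✓ 2360:Sun 2361:Mon 2362:Tue 2363:Wed✓ 2364:Fri✓ 2365:Sat 2366:Sun 2367:Mon 2368:Wed✓ 2369:Thu✓ 2370:Fri✓ 2371:Sat 2372:Mon 2373:Tue 2374:Wed✓ 2375:Thu✓ 2376:Sat 2377:Sun 2378:Mon 2379:Tue 2380:Thu✓ 2381:Fri✓ 2382:Sat 2383:Sun 2384:Tue 2385:Wed✓
Years with five Fridays: 2357, 2358, 2359, 2363, 2364, 2368, 2369, 2370, 2374, 2375, 2380, 2381, 2385 → 13.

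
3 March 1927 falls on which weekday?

January 1, 1927 is a Saturday.
March 3 is day 62 of the year, i.e. 61 days after Jan 1.
61 mod 7 = 5, so advance 5 weekdays from Saturday: Thursday.

Thursday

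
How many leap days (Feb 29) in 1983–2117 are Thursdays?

Leap years in 1983–2117: 33 of them.
Feb 29 weekday advances by 5 (mod 7) from one leap year to the next four years later (or differs when a century non-leap intervenes).
Leap-day weekdays: 1984:Wed 1988:Mon 1992:Sat 1996:Thu✓ 2000:Tue 2004:Sun 2008:Fri 2012:Wed 2016:Mon 2020:Sat 2024:Thu✓ 2028:Tue 2032:Sun …(7 more)… 2064:Fri 2068:Wed 2072:Mon 2076:Sat 2080:Thu✓ 2084:Tue 2088:Sun 2092:Fri 2096:Wed 2104:Fri 2108:Wed 2112:Mon 2116:Sat
Thursday: 1996, 2024, 2052, 2080 → 4.

4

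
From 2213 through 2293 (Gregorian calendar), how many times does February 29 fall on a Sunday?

Leap years in 2213–2293: 20 of them.
Feb 29 weekday advances by 5 (mod 7) from one leap year to the next four years later (or differs when a century non-leap intervenes).
Leap-day weekdays: 2216:Thu 2220:Tue 2224:Sun✓ 2228:Fri 2232:Wed 2236:Mon 2240:Sat 2244:Thu 2248:Tue 2252:Sun✓ 2256:Fri 2260:Wed 2264:Mon 2268:Sat 2272:Thu 2276:Tue 2280:Sun✓ 2284:Fri 2288:Wed 2292:Mon
Sunday: 2224, 2252, 2280 → 3.

3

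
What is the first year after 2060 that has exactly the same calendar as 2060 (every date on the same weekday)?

2088

Two years share a calendar iff Jan 1 falls on the same weekday and both are leap or both are common. 2060: Jan 1 is Thursday, leap year.
2061: Jan 1 Saturday, common
2062: Jan 1 Sunday, common
2063: Jan 1 Monday, common
2064: Jan 1 Tuesday, leap
2065: Jan 1 Thursday, common
2066: Jan 1 Friday, common
2067: Jan 1 Saturday, common
2068: Jan 1 Sunday, leap
2069: Jan 1 Tuesday, common
2070: Jan 1 Wednesday, common
2071: Jan 1 Thursday, common
2072: Jan 1 Friday, leap
2073: Jan 1 Sunday, common
2074: Jan 1 Monday, common
2075: Jan 1 Tuesday, common
2076: Jan 1 Wednesday, leap
2077: Jan 1 Friday, common
2078: Jan 1 Saturday, common
2079: Jan 1 Sunday, common
2080: Jan 1 Monday, leap
2081: Jan 1 Wednesday, common
2082: Jan 1 Thursday, common
2083: Jan 1 Friday, common
2084: Jan 1 Saturday, leap
2085: Jan 1 Monday, common
2086: Jan 1 Tuesday, common
2087: Jan 1 Wednesday, common
2088: Jan 1 Thursday, leap
2088 matches on both conditions.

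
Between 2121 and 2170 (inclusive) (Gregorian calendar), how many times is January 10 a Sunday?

Track January 10's weekday year by year (advancing +1, or +2 across a Feb 29):
  2121: Fri  2122: Sat (+1)  2123: Sun (+1) ✓  2124: Mon (+1)  2125: Wed (+2)
  2126: Thu (+1)  2127: Fri (+1)  2128: Sat (+1)  2129: Mon (+2)  2130: Tue (+1)
  2131: Wed (+1)  2132: Thu (+1)  2133: Sat (+2)  2134: Sun (+1) ✓  … (22 more years) …
  2157: Mon (+2)  2158: Tue (+1)  2159: Wed (+1)  2160: Thu (+1)  2161: Sat (+2)
  2162: Sun (+1) ✓  2163: Mon (+1)  2164: Tue (+1)  2165: Thu (+2)  2166: Fri (+1)
  2167: Sat (+1)  2168: Sun (+1) ✓  2169: Tue (+2)  2170: Wed (+1)
Sunday years: 2123, 2134, 2140, 2145, 2151, 2162, 2168 — 7 in total.

7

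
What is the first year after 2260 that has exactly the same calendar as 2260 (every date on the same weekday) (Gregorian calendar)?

Two years share a calendar iff Jan 1 falls on the same weekday and both are leap or both are common. 2260: Jan 1 is Sunday, leap year.
2261: Jan 1 Tuesday, common
2262: Jan 1 Wednesday, common
2263: Jan 1 Thursday, common
2264: Jan 1 Friday, leap
2265: Jan 1 Sunday, common
2266: Jan 1 Monday, common
2267: Jan 1 Tuesday, common
2268: Jan 1 Wednesday, leap
2269: Jan 1 Friday, common
2270: Jan 1 Saturday, common
2271: Jan 1 Sunday, common
2272: Jan 1 Monday, leap
2273: Jan 1 Wednesday, common
2274: Jan 1 Thursday, common
2275: Jan 1 Friday, common
2276: Jan 1 Saturday, leap
2277: Jan 1 Monday, common
2278: Jan 1 Tuesday, common
2279: Jan 1 Wednesday, common
2280: Jan 1 Thursday, leap
2281: Jan 1 Saturday, common
2282: Jan 1 Sunday, common
2283: Jan 1 Monday, common
2284: Jan 1 Tuesday, leap
2285: Jan 1 Thursday, common
2286: Jan 1 Friday, common
2287: Jan 1 Saturday, common
2288: Jan 1 Sunday, leap
2288 matches on both conditions.

2288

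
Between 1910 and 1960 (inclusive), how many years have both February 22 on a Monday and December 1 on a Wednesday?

Check each year's weekday for February 22 and December 1:
  1910: Tue/Thu  1911: Wed/Fri  1912: Thu/Sun  1913: Sat/Mon  1914: Sun/Tue  1915: Mon/Wed ✓  1916: Tue/Fri  1917: Thu/Sat  1918: Fri/Sun  1919: Sat/Mon  1920: Sun/Wed  1921: Tue/Thu  1922: Wed/Fri  1923: Thu/Sat  …(23 more)…  1947: Sat/Mon  1948: Sun/Wed  1949: Tue/Thu  1950: Wed/Fri  1951: Thu/Sat  1952: Fri/Mon  1953: Sun/Tue  1954: Mon/Wed ✓  1955: Tue/Thu  1956: Wed/Sat  1957: Fri/Sun  1958: Sat/Mon  1959: Sun/Tue  1960: Mon/Thu
Both conditions hold in: 1915, 1926, 1937, 1943, 1954 — 5.

5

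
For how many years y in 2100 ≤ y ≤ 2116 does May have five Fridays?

May has 31 days; it has five Fridays when Friday falls among the first (month-length − 28) days — i.e. when May 1 is one of Friday/Thursday/Wednesday.
May 1 by year: 2100:Sat 2101:Sun 2102:Mon 2103:Tue 2104:Thu✓ 2105:Fri✓ 2106:Sat 2107:Sun 2108:Tue 2109:Wed✓ 2110:Thu✓ 2111:Fri✓ 2112:Sun 2113:Mon 2114:Tue 2115:Wed✓ 2116:Fri✓
Years with five Fridays: 2104, 2105, 2109, 2110, 2111, 2115, 2116 → 7.

7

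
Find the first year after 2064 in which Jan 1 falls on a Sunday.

2068

Jan 1 advances by 2 weekdays after a leap year and by 1 after a common year.
2064: Jan 1 is Tuesday (leap).
2065: Thursday
2066: Friday
2067: Saturday
2068: Sunday (leap)
2068 begins on a Sunday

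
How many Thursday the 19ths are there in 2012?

Check the 19th of each month of 2012: Jan 19: Thu, Feb 19: Sun, Mar 19: Mon, Apr 19: Thu, May 19: Sat, Jun 19: Tue, Jul 19: Thu, Aug 19: Sun, Sep 19: Wed, Oct 19: Fri, Nov 19: Mon, Dec 19: Wed.
Thursday occurs in January, April, July — 3 months.

3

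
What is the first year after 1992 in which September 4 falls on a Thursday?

1997

From one year to the next, a fixed date's weekday advances by 1, or by 2 when a Feb 29 lies between the two dates.
1992: September 4 is Friday.
1993: Saturday (+1)
1994: Sunday (+1)
1995: Monday (+1)
1996: Wednesday (+2)
1997: Thursday (+1)
September 4 falls on a Thursday in 1997.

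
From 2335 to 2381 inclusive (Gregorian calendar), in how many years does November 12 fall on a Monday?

Track November 12's weekday year by year (advancing +1, or +2 across a Feb 29):
  2335: Tue  2336: Thu (+2)  2337: Fri (+1)  2338: Sat (+1)  2339: Sun (+1)
  2340: Tue (+2)  2341: Wed (+1)  2342: Thu (+1)  2343: Fri (+1)  2344: Sun (+2)
  2345: Mon (+1) ✓  2346: Tue (+1)  2347: Wed (+1)  2348: Fri (+2)  … (19 more years) …
  2368: Tue (+2)  2369: Wed (+1)  2370: Thu (+1)  2371: Fri (+1)  2372: Sun (+2)
  2373: Mon (+1) ✓  2374: Tue (+1)  2375: Wed (+1)  2376: Fri (+2)  2377: Sat (+1)
  2378: Sun (+1)  2379: Mon (+1) ✓  2380: Wed (+2)  2381: Thu (+1)
Monday years: 2345, 2351, 2356, 2362, 2373, 2379 — 6 in total.

6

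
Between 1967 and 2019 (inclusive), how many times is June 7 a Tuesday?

7

Track June 7's weekday year by year (advancing +1, or +2 across a Feb 29):
  1967: Wed  1968: Fri (+2)  1969: Sat (+1)  1970: Sun (+1)  1971: Mon (+1)
  1972: Wed (+2)  1973: Thu (+1)  1974: Fri (+1)  1975: Sat (+1)  1976: Mon (+2)
  1977: Tue (+1) ✓  1978: Wed (+1)  1979: Thu (+1)  1980: Sat (+2)  … (25 more years) …
  2006: Wed (+1)  2007: Thu (+1)  2008: Sat (+2)  2009: Sun (+1)  2010: Mon (+1)
  2011: Tue (+1) ✓  2012: Thu (+2)  2013: Fri (+1)  2014: Sat (+1)  2015: Sun (+1)
  2016: Tue (+2) ✓  2017: Wed (+1)  2018: Thu (+1)  2019: Fri (+1)
Tuesday years: 1977, 1983, 1988, 1994, 2005, 2011, 2016 — 7 in total.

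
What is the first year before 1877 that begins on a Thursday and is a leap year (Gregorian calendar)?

1852

Jan 1 advances by 2 weekdays after a leap year and by 1 after a common year.
1877: Jan 1 is Monday.
1876: Saturday (leap)
1875: Friday
1874: Thursday
1873: Wednesday
1872: Monday (leap)
1871: Sunday
1870: Saturday
1869: Friday
1868: Wednesday (leap)
1867: Tuesday
1866: Monday
1865: Sunday
1864: Friday (leap)
1863: Thursday
1862: Wednesday
1861: Tuesday
1860: Sunday (leap)
1859: Saturday
1858: Friday
1857: Thursday
1856: Tuesday (leap)
1855: Monday
1854: Sunday
1853: Saturday
1852: Thursday (leap)
1852 begins on a Thursday and is a leap year.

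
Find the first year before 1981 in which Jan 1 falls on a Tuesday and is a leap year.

Jan 1 advances by 2 weekdays after a leap year and by 1 after a common year.
1981: Jan 1 is Thursday.
1980: Tuesday (leap)
1980 begins on a Tuesday and is a leap year.

1980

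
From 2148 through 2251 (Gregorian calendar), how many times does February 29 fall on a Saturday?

3

Leap years in 2148–2251: 25 of them.
Feb 29 weekday advances by 5 (mod 7) from one leap year to the next four years later (or differs when a century non-leap intervenes).
Leap-day weekdays: 2148:Thu 2152:Tue 2156:Sun 2160:Fri 2164:Wed 2168:Mon 2172:Sat✓ 2176:Thu 2180:Tue 2184:Sun 2188:Fri 2192:Wed 2196:Mon 2204:Wed 2208:Mon 2212:Sat✓ 2216:Thu 2220:Tue 2224:Sun 2228:Fri 2232:Wed 2236:Mon 2240:Sat✓ 2244:Thu 2248:Tue
Saturday: 2172, 2212, 2240 → 3.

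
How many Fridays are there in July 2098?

4

July 2098 has 31 days and begins on Tuesday.
The first Friday is July 4.
Fridays fall on 4, 11, 18, 25 — that's 4.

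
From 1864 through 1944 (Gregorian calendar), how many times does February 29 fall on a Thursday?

Leap years in 1864–1944: 20 of them.
Feb 29 weekday advances by 5 (mod 7) from one leap year to the next four years later (or differs when a century non-leap intervenes).
Leap-day weekdays: 1864:Mon 1868:Sat 1872:Thu✓ 1876:Tue 1880:Sun 1884:Fri 1888:Wed 1892:Mon 1896:Sat 1904:Mon 1908:Sat 1912:Thu✓ 1916:Tue 1920:Sun 1924:Fri 1928:Wed 1932:Mon 1936:Sat 1940:Thu✓ 1944:Tue
Thursday: 1872, 1912, 1940 → 3.

3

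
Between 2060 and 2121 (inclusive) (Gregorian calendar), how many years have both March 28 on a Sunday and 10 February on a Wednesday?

Check each year's weekday for March 28 and 10 February:
  2060: Sun/Tue  2061: Mon/Thu  2062: Tue/Fri  2063: Wed/Sat  2064: Fri/Sun  2065: Sat/Tue  2066: Sun/Wed ✓  2067: Mon/Thu  2068: Wed/Fri  2069: Thu/Sun  2070: Fri/Mon  2071: Sat/Tue  2072: Mon/Wed  2073: Tue/Fri  …(34 more)…  2108: Wed/Fri  2109: Thu/Sun  2110: Fri/Mon  2111: Sat/Tue  2112: Mon/Wed  2113: Tue/Fri  2114: Wed/Sat  2115: Thu/Sun  2116: Sat/Mon  2117: Sun/Wed ✓  2118: Mon/Thu  2119: Tue/Fri  2120: Thu/Sat  2121: Fri/Mon
Both conditions hold in: 2066, 2077, 2083, 2094, 2100, 2106, 2117 — 7.

7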